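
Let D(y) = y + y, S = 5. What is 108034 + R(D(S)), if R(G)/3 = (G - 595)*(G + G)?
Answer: 72934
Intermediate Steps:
D(y) = 2*y
R(G) = 6*G*(-595 + G) (R(G) = 3*((G - 595)*(G + G)) = 3*((-595 + G)*(2*G)) = 3*(2*G*(-595 + G)) = 6*G*(-595 + G))
108034 + R(D(S)) = 108034 + 6*(2*5)*(-595 + 2*5) = 108034 + 6*10*(-595 + 10) = 108034 + 6*10*(-585) = 108034 - 35100 = 72934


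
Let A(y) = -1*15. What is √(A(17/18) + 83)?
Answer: 2*√17 ≈ 8.2462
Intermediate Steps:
A(y) = -15
√(A(17/18) + 83) = √(-15 + 83) = √68 = 2*√17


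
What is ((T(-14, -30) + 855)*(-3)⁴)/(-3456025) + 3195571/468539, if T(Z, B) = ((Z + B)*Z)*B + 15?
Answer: 2342460396053/323856499495 ≈ 7.2330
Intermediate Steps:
T(Z, B) = 15 + B*Z*(B + Z) (T(Z, B) = ((B + Z)*Z)*B + 15 = (Z*(B + Z))*B + 15 = B*Z*(B + Z) + 15 = 15 + B*Z*(B + Z))
((T(-14, -30) + 855)*(-3)⁴)/(-3456025) + 3195571/468539 = (((15 - 30*(-14)² - 14*(-30)²) + 855)*(-3)⁴)/(-3456025) + 3195571/468539 = (((15 - 30*196 - 14*900) + 855)*81)*(-1/3456025) + 3195571*(1/468539) = (((15 - 5880 - 12600) + 855)*81)*(-1/3456025) + 3195571/468539 = ((-18465 + 855)*81)*(-1/3456025) + 3195571/468539 = -17610*81*(-1/3456025) + 3195571/468539 = -1426410*(-1/3456025) + 3195571/468539 = 285282/691205 + 3195571/468539 = 2342460396053/323856499495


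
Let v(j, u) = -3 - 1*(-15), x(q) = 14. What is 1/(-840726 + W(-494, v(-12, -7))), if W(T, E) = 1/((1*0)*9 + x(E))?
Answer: -14/11770163 ≈ -1.1894e-6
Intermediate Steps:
v(j, u) = 12 (v(j, u) = -3 + 15 = 12)
W(T, E) = 1/14 (W(T, E) = 1/((1*0)*9 + 14) = 1/(0*9 + 14) = 1/(0 + 14) = 1/14)
1/(-840726 + W(-494, v(-12, -7))) = 1/(-840726 + 1/14) = 1/(-11770163/14) = -14/11770163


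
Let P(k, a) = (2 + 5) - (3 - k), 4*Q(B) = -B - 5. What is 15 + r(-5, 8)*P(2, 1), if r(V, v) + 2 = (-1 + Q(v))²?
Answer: 891/8 ≈ 111.38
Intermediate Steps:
Q(B) = -5/4 - B/4 (Q(B) = (-B - 5)/4 = (-5 - B)/4 = -5/4 - B/4)
r(V, v) = -2 + (-9/4 - v/4)² (r(V, v) = -2 + (-1 + (-5/4 - v/4))² = -2 + (-9/4 - v/4)²)
P(k, a) = 4 + k (P(k, a) = 7 + (-3 + k) = 4 + k)
15 + r(-5, 8)*P(2, 1) = 15 + (-2 + (9 + 8)²/16)*(4 + 2) = 15 + (-2 + (1/16)*17²)*6 = 15 + (-2 + (1/16)*289)*6 = 15 + (-2 + 289/16)*6 = 15 + (257/16)*6 = 15 + 771/8 = 891/8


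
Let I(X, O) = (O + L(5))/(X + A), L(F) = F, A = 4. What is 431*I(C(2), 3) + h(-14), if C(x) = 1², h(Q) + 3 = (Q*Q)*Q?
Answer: -10287/5 ≈ -2057.4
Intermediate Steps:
h(Q) = -3 + Q³ (h(Q) = -3 + (Q*Q)*Q = -3 + Q²*Q = -3 + Q³)
C(x) = 1
I(X, O) = (5 + O)/(4 + X) (I(X, O) = (O + 5)/(X + 4) = (5 + O)/(4 + X))
431*I(C(2), 3) + h(-14) = 431*((5 + 3)/(4 + 1)) + (-3 + (-14)³) = 431*(8/5) + (-3 - 2744) = 431*((⅕)*8) - 2747 = 431*(8/5) - 2747 = 3448/5 - 2747 = -10287/5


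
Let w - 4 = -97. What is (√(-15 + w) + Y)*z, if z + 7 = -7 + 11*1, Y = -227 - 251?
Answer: 1434 - 18*I*√3 ≈ 1434.0 - 31.177*I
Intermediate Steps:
Y = -478
w = -93 (w = 4 - 97 = -93)
z = -3 (z = -7 + (-7 + 11*1) = -7 + (-7 + 11) = -7 + 4 = -3)
(√(-15 + w) + Y)*z = (√(-15 - 93) - 478)*(-3) = (√(-108) - 478)*(-3) = (6*I*√3 - 478)*(-3) = (-478 + 6*I*√3)*(-3) = 1434 - 18*I*√3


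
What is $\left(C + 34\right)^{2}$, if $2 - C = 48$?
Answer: $144$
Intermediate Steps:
$C = -46$ ($C = 2 - 48 = -46$)
$\left(C + 34\right)^{2} = \left(-46 + 34\right)^{2} = \left(-12\right)^{2} = 144$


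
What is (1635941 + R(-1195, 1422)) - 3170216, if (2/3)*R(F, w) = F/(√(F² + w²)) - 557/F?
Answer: -3666915579/2390 - 3585*√3450109/6900218 ≈ -1.5343e+6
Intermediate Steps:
R(F, w) = -1671/(2*F) + 3*F/(2*√(F² + w²)) (R(F, w) = 3*(F/(√(F² + w²)) - 557/F)/2 = 3*(F/√(F² + w²) - 557/F)/2 = 3*(-557/F + F/√(F² + w²))/2 = -1671/(2*F) + 3*F/(2*√(F² + w²)))
(1635941 + R(-1195, 1422)) - 3170216 = (1635941 + (-1671/2/(-1195) + (3/2)*(-1195)/√((-1195)² + 1422²))) - 3170216 = (1635941 + (-1671/2*(-1/1195) + (3/2)*(-1195)/√(1428025 + 2022084))) - 3170216 = (1635941 + (1671/2390 + (3/2)*(-1195)/√3450109)) - 3170216 = (1635941 + (1671/2390 + (3/2)*(-1195)*(√3450109/3450109))) - 3170216 = (1635941 + (1671/2390 - 3585*√3450109/6900218)) - 3170216 = (3909900661/2390 - 3585*√3450109/6900218) - 3170216 = -3666915579/2390 - 3585*√3450109/6900218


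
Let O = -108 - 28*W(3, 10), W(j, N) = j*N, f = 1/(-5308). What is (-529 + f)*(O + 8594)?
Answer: -10734727859/2654 ≈ -4.0447e+6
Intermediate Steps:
f = -1/5308 ≈ -0.00018839
W(j, N) = N*j
O = -948 (O = -108 - 280*3 = -108 - 28*30 = -108 - 840 = -948)
(-529 + f)*(O + 8594) = (-529 - 1/5308)*(-948 + 8594) = -2807933/5308*7646 = -10734727859/2654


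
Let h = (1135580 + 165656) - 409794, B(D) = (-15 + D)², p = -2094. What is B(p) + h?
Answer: 5339323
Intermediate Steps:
h = 891442 (h = 1301236 - 409794 = 891442)
B(p) + h = (-15 - 2094)² + 891442 = (-2109)² + 891442 = 4447881 + 891442 = 5339323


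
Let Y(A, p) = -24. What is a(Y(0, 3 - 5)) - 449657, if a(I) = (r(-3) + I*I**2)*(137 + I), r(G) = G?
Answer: -2012108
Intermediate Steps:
a(I) = (-3 + I**3)*(137 + I) (a(I) = (-3 + I*I**2)*(137 + I) = (-3 + I**3)*(137 + I))
a(Y(0, 3 - 5)) - 449657 = (-411 + (-24)**4 - 3*(-24) + 137*(-24)**3) - 449657 = (-411 + 331776 + 72 + 137*(-13824)) - 449657 = (-411 + 331776 + 72 - 1893888) - 449657 = -1562451 - 449657 = -2012108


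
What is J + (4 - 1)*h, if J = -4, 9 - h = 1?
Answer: 20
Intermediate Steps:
h = 8 (h = 9 - 1*1 = 9 - 1 = 8)
J + (4 - 1)*h = -4 + (4 - 1)*8 = -4 + 3*8 = -4 + 24 = 20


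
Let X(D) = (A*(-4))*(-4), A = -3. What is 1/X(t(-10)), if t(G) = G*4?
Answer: -1/48 ≈ -0.020833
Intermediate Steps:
t(G) = 4*G
X(D) = -48 (X(D) = -3*(-4)*(-4) = 12*(-4) = -48)
1/X(t(-10)) = 1/(-48) = -1/48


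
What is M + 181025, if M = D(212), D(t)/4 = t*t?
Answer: 360801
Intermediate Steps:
D(t) = 4*t**2 (D(t) = 4*(t*t) = 4*t**2)
M = 179776 (M = 4*212**2 = 4*44944 = 179776)
M + 181025 = 179776 + 181025 = 360801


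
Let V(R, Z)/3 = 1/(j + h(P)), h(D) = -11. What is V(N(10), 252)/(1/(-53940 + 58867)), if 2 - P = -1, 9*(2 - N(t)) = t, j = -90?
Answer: -14781/101 ≈ -146.35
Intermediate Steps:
N(t) = 2 - t/9
P = 3 (P = 2 - 1*(-1) = 2 + 1 = 3)
V(R, Z) = -3/101 (V(R, Z) = 3/(-90 - 11) = 3/(-101) = 3*(-1/101) = -3/101)
V(N(10), 252)/(1/(-53940 + 58867)) = -3/(101*(1/(-53940 + 58867))) = -3/(101*(1/4927)) = -3/(101*1/4927) = -3/101*4927 = -14781/101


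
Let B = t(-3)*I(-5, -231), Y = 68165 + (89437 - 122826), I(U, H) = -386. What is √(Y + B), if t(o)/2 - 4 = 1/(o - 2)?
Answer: 2*√199015/5 ≈ 178.44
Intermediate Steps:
t(o) = 8 + 2/(-2 + o) (t(o) = 8 + 2/(o - 2) = 8 + 2/(-2 + o))
Y = 34776 (Y = 68165 - 33389 = 34776)
B = -14668/5 (B = (2*(-7 + 4*(-3))/(-2 - 3))*(-386) = (2*(-7 - 12)/(-5))*(-386) = (2*(-⅕)*(-19))*(-386) = (38/5)*(-386) = -14668/5 ≈ -2933.6)
√(Y + B) = √(34776 - 14668/5) = √(159212/5) = 2*√199015/5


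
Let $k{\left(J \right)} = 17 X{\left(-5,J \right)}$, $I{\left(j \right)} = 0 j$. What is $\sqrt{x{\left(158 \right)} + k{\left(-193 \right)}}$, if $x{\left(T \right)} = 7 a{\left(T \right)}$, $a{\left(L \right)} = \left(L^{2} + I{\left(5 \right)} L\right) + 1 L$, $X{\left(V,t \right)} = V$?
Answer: $29 \sqrt{209} \approx 419.25$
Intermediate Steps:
$I{\left(j \right)} = 0$
$a{\left(L \right)} = L + L^{2}$ ($a{\left(L \right)} = \left(L^{2} + 0 L\right) + 1 L = \left(L^{2} + 0\right) + L = L^{2} + L = L + L^{2}$)
$k{\left(J \right)} = -85$ ($k{\left(J \right)} = 17 \left(-5\right) = -85$)
$x{\left(T \right)} = 7 T \left(1 + T\right)$
$\sqrt{x{\left(158 \right)} + k{\left(-193 \right)}} = \sqrt{7 \cdot 158 \left(1 + 158\right) - 85} = \sqrt{7 \cdot 158 \cdot 159 - 85} = \sqrt{175854 - 85} = \sqrt{175769} = 29 \sqrt{209}$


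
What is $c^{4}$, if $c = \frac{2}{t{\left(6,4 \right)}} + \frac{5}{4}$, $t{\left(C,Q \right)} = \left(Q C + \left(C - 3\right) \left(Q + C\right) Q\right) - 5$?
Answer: $\frac{244242535681}{95565066496} \approx 2.5558$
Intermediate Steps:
$t{\left(C,Q \right)} = -5 + C Q + Q \left(-3 + C\right) \left(C + Q\right)$ ($t{\left(C,Q \right)} = \left(C Q + \left(-3 + C\right) \left(C + Q\right) Q\right) - 5 = \left(C Q + Q \left(-3 + C\right) \left(C + Q\right)\right) - 5 = -5 + C Q + Q \left(-3 + C\right) \left(C + Q\right)$)
$c = \frac{703}{556}$ ($c = \frac{2}{-5 - 3 \cdot 4^{2} + 6 \cdot 4^{2} + 4 \cdot 6^{2} - 12 \cdot 4} + \frac{5}{4} = \frac{2}{-5 - 48 + 6 \cdot 16 + 4 \cdot 36 - 48} + 5 \cdot \frac{1}{4} = \frac{2}{-5 - 48 + 96 + 144 - 48} + \frac{5}{4} = \frac{2}{139} + \frac{5}{4} = \frac{703}{556} \approx 1.2644$)
$c^{4} = \left(\frac{703}{556}\right)^{4} = \frac{244242535681}{95565066496}$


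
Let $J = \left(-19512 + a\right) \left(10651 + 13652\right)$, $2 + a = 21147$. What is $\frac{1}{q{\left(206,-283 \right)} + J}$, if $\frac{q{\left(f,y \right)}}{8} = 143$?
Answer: $\frac{1}{39687943} \approx 2.5197 \cdot 10^{-8}$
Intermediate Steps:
$a = 21145$ ($a = -2 + 21147 = 21145$)
$q{\left(f,y \right)} = 1144$ ($q{\left(f,y \right)} = 8 \cdot 143 = 1144$)
$J = 39686799$ ($J = \left(-19512 + 21145\right) \left(10651 + 13652\right) = 1633 \cdot 24303 = 39686799$)
$\frac{1}{q{\left(206,-283 \right)} + J} = \frac{1}{1144 + 39686799} = \frac{1}{39687943}$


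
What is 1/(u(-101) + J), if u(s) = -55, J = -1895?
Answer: -1/1950 ≈ -0.00051282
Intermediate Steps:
1/(u(-101) + J) = 1/(-55 - 1895) = 1/(-1950) = -1/1950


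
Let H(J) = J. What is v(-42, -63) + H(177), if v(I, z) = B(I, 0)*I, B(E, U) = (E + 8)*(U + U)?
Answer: 177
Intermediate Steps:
B(E, U) = 2*U*(8 + E) (B(E, U) = (8 + E)*(2*U) = 2*U*(8 + E))
v(I, z) = 0 (v(I, z) = (2*0*(8 + I))*I = 0*I = 0)
v(-42, -63) + H(177) = 0 + 177 = 177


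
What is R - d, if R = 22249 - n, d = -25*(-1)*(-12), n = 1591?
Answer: 20958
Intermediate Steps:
d = -300 (d = 25*(-12) = -300)
R = 20658 (R = 22249 - 1*1591 = 22249 - 1591 = 20658)
R - d = 20658 - 1*(-300) = 20658 + 300 = 20958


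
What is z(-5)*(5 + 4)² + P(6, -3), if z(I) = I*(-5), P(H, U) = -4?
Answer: 2021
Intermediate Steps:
z(I) = -5*I
z(-5)*(5 + 4)² + P(6, -3) = (-5*(-5))*(5 + 4)² - 4 = 25*9² - 4 = 25*81 - 4 = 2025 - 4 = 2021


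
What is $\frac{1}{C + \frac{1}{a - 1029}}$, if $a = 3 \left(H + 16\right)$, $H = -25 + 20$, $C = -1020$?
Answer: $- \frac{996}{1015921} \approx -0.00098039$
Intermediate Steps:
$H = -5$
$a = 33$ ($a = 3 \left(-5 + 16\right) = 3 \cdot 11 = 33$)
$\frac{1}{C + \frac{1}{a - 1029}} = \frac{1}{-1020 + \frac{1}{33 - 1029}} = \frac{1}{-1020 + \frac{1}{-996}} = \frac{1}{-1020 - \frac{1}{996}} = \frac{1}{- \frac{1015921}{996}} = - \frac{996}{1015921}$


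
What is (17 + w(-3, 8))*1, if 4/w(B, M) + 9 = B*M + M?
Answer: 421/25 ≈ 16.840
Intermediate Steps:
w(B, M) = 4/(-9 + M + B*M) (w(B, M) = 4/(-9 + (B*M + M)) = 4/(-9 + (M + B*M)) = 4/(-9 + M + B*M))
(17 + w(-3, 8))*1 = (17 + 4/(-9 + 8 - 3*8))*1 = (17 + 4/(-9 + 8 - 24))*1 = (17 + 4/(-25))*1 = (17 + 4*(-1/25))*1 = (17 - 4/25)*1 = (421/25)*1 = 421/25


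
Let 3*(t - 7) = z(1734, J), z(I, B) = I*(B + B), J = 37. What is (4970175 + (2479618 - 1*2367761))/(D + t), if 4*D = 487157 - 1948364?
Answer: -20328128/1290091 ≈ -15.757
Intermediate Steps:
z(I, B) = 2*B*I (z(I, B) = I*(2*B) = 2*B*I)
t = 42779 (t = 7 + (2*37*1734)/3 = 7 + (⅓)*128316 = 7 + 42772 = 42779)
D = -1461207/4 (D = (487157 - 1948364)/4 = (¼)*(-1461207) = -1461207/4 ≈ -3.6530e+5)
(4970175 + (2479618 - 1*2367761))/(D + t) = (4970175 + (2479618 - 1*2367761))/(-1461207/4 + 42779) = (4970175 + (2479618 - 2367761))/(-1290091/4) = (4970175 + 111857)*(-4/1290091) = 5082032*(-4/1290091) = -20328128/1290091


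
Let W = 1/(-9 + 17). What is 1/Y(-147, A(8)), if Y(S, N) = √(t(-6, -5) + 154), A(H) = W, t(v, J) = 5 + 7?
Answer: √166/166 ≈ 0.077615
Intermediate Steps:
t(v, J) = 12
W = ⅛ (W = 1/8 = ⅛ ≈ 0.12500)
A(H) = ⅛
Y(S, N) = √166 (Y(S, N) = √(12 + 154) = √166)
1/Y(-147, A(8)) = 1/(√166) = √166/166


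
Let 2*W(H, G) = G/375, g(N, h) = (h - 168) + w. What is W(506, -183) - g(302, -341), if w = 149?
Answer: 89939/250 ≈ 359.76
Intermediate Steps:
g(N, h) = -19 + h (g(N, h) = (h - 168) + 149 = (-168 + h) + 149 = -19 + h)
W(H, G) = G/750 (W(H, G) = (G/375)/2 = G/750)
W(506, -183) - g(302, -341) = (1/750)*(-183) - (-19 - 341) = -61/250 - 1*(-360) = -61/250 + 360 = 89939/250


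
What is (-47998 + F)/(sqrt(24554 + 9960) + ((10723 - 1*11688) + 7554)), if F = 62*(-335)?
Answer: -64730336/6197201 + 9824*sqrt(34514)/6197201 ≈ -10.151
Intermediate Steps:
F = -20770
(-47998 + F)/(sqrt(24554 + 9960) + ((10723 - 1*11688) + 7554)) = (-47998 - 20770)/(sqrt(24554 + 9960) + ((10723 - 1*11688) + 7554)) = -68768/(sqrt(34514) + ((10723 - 11688) + 7554)) = -68768/(sqrt(34514) + (-965 + 7554)) = -68768/(sqrt(34514) + 6589) = -68768/(6589 + sqrt(34514))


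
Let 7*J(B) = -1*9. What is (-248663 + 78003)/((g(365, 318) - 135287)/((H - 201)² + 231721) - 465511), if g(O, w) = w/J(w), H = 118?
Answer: 5311458600/14488136771 ≈ 0.36661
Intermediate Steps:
J(B) = -9/7 (J(B) = (-1*9)/7 = (⅐)*(-9) = -9/7)
g(O, w) = -7*w/9 (g(O, w) = w/(-9/7) = w*(-7/9) = -7*w/9)
(-248663 + 78003)/((g(365, 318) - 135287)/((H - 201)² + 231721) - 465511) = (-248663 + 78003)/((-7/9*318 - 135287)/((118 - 201)² + 231721) - 465511) = -170660/((-742/3 - 135287)/((-83)² + 231721) - 465511) = -170660/(-406603/(3*(6889 + 231721)) - 465511) = -170660/(-406603/3/238610 - 465511) = -170660/(-406603/3*1/238610 - 465511) = -170660/(-406603/715830 - 465511) = -170660/(-333227145733/715830) = -170660*(-715830/333227145733) = 5311458600/14488136771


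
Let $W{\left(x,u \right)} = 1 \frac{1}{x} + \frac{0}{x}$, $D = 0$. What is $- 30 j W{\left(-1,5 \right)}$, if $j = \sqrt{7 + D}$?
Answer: $30 \sqrt{7} \approx 79.373$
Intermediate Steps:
$W{\left(x,u \right)} = \frac{1}{x}$ ($W{\left(x,u \right)} = \frac{1}{x} + 0 = \frac{1}{x}$)
$j = \sqrt{7}$ ($j = \sqrt{7 + 0} = \sqrt{7} \approx 2.6458$)
$- 30 j W{\left(-1,5 \right)} = \frac{\left(-30\right) \sqrt{7}}{-1} = - 30 \sqrt{7} \left(-1\right) = 30 \sqrt{7}$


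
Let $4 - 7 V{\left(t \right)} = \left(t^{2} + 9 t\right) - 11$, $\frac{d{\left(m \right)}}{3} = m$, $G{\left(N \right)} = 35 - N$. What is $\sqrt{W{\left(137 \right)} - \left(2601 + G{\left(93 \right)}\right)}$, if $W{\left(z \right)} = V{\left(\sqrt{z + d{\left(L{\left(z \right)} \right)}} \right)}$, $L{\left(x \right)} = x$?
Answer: $\frac{\sqrt{-128338 - 126 \sqrt{137}}}{7} \approx 51.471 i$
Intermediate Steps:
$d{\left(m \right)} = 3 m$
$V{\left(t \right)} = \frac{15}{7} - \frac{9 t}{7} - \frac{t^{2}}{7}$ ($V{\left(t \right)} = \frac{4}{7} - \frac{\left(t^{2} + 9 t\right) - 11}{7} = \frac{4}{7} - \frac{-11 + t^{2} + 9 t}{7} = \frac{4}{7} - \left(- \frac{11}{7} + \frac{t^{2}}{7} + \frac{9 t}{7}\right) = \frac{15}{7} - \frac{9 t}{7} - \frac{t^{2}}{7}$)
$W{\left(z \right)} = \frac{15}{7} - \frac{18 \sqrt{z}}{7} - \frac{4 z}{7}$ ($W{\left(z \right)} = \frac{15}{7} - \frac{9 \sqrt{z + 3 z}}{7} - \frac{\left(\sqrt{z + 3 z}\right)^{2}}{7} = \frac{15}{7} - \frac{9 \sqrt{4 z}}{7} - \frac{\left(\sqrt{4 z}\right)^{2}}{7} = \frac{15}{7} - \frac{9 \cdot 2 \sqrt{z}}{7} - \frac{\left(2 \sqrt{z}\right)^{2}}{7} = \frac{15}{7} - \frac{18 \sqrt{z}}{7} - \frac{4 z}{7}$)
$\sqrt{W{\left(137 \right)} - \left(2601 + G{\left(93 \right)}\right)} = \sqrt{\left(\frac{15}{7} - \frac{18 \sqrt{137}}{7} - \frac{548}{7}\right) - \left(2636 - 93\right)} = \sqrt{\left(\frac{15}{7} - \frac{18 \sqrt{137}}{7} - \frac{548}{7}\right) - 2543} = \sqrt{\left(- \frac{533}{7} - \frac{18 \sqrt{137}}{7}\right) - 2543} = \sqrt{- \frac{18334}{7} - \frac{18 \sqrt{137}}{7}}$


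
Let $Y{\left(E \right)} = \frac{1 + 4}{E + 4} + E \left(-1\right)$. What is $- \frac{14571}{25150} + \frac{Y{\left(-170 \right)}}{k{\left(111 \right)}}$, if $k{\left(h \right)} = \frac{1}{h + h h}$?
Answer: $\frac{4410917456607}{2087450} \approx 2.1131 \cdot 10^{6}$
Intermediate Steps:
$Y{\left(E \right)} = - E + \frac{5}{4 + E}$ ($Y{\left(E \right)} = \frac{5}{4 + E} - E = - E + \frac{5}{4 + E}$)
$k{\left(h \right)} = \frac{1}{h + h^{2}}$
$- \frac{14571}{25150} + \frac{Y{\left(-170 \right)}}{k{\left(111 \right)}} = - \frac{14571}{25150} + \frac{\frac{1}{4 - 170} \left(5 - \left(-170\right)^{2} - -680\right)}{\frac{1}{111} \frac{1}{1 + 111}} = \left(-14571\right) \frac{1}{25150} + \frac{\frac{1}{-166} \left(5 - 28900 + 680\right)}{\frac{1}{111} \cdot \frac{1}{112}} = - \frac{14571}{25150} + \frac{\left(- \frac{1}{166}\right) \left(5 - 28900 + 680\right)}{\frac{1}{111} \cdot \frac{1}{112}} = - \frac{14571}{25150} + \left(- \frac{1}{166}\right) \left(-28215\right) \frac{1}{\frac{1}{12432}} = - \frac{14571}{25150} + \frac{28215}{166} \cdot 12432 = - \frac{14571}{25150} + \frac{175384440}{83} = \frac{4410917456607}{2087450}$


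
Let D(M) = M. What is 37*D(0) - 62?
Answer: -62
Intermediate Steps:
37*D(0) - 62 = 37*0 - 62 = 0 - 62 = -62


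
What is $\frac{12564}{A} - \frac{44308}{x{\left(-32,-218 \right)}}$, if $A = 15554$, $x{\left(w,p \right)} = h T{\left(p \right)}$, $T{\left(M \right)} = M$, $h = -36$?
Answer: $- \frac{73820545}{15258474} \approx -4.838$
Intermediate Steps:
$x{\left(w,p \right)} = - 36 p$
$\frac{12564}{A} - \frac{44308}{x{\left(-32,-218 \right)}} = \frac{12564}{15554} - \frac{44308}{\left(-36\right) \left(-218\right)} = 12564 \cdot \frac{1}{15554} - \frac{44308}{7848} = \frac{6282}{7777} - \frac{11077}{1962} = - \frac{73820545}{15258474}$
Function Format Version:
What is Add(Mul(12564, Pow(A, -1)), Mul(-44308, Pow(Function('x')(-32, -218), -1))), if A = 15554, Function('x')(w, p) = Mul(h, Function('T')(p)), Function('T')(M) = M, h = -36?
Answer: Rational(-73820545, 15258474) ≈ -4.8380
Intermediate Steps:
Function('x')(w, p) = Mul(-36, p)
Add(Mul(12564, Pow(A, -1)), Mul(-44308, Pow(Function('x')(-32, -218), -1))) = Add(Mul(12564, Pow(15554, -1)), Mul(-44308, Pow(Mul(-36, -218), -1))) = Add(Mul(12564, Rational(1, 15554)), Mul(-44308, Pow(7848, -1))) = Add(Rational(6282, 7777), Mul(-44308, Rational(1, 7848))) = Add(Rational(6282, 7777), Rational(-11077, 1962)) = Rational(-73820545, 15258474)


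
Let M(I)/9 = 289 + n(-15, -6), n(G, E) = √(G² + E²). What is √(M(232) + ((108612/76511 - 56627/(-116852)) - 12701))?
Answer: √(-201789959522381050481497 + 539540225815996870092*√29)/4470231686 ≈ 99.763*I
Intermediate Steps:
n(G, E) = √(E² + G²)
M(I) = 2601 + 27*√29 (M(I) = 9*(289 + √((-6)² + (-15)²)) = 9*(289 + √(36 + 225)) = 9*(289 + √261) = 9*(289 + 3*√29) = 2601 + 27*√29)
√(M(232) + ((108612/76511 - 56627/(-116852)) - 12701)) = √((2601 + 27*√29) + ((108612/76511 - 56627/(-116852)) - 12701)) = √((2601 + 27*√29) + ((108612*(1/76511) - 56627*(-1/116852)) - 12701)) = √((2601 + 27*√29) + ((108612/76511 + 56627/116852) - 12701)) = √((2601 + 27*√29) + (17024117821/8940463372 - 12701)) = √((2601 + 27*√29) - 113535801169951/8940463372) = √(-90281655939379/8940463372 + 27*√29)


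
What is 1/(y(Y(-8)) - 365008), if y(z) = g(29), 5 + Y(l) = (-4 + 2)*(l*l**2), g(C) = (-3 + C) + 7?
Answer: -1/364975 ≈ -2.7399e-6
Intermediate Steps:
g(C) = 4 + C
Y(l) = -5 - 2*l**3 (Y(l) = -5 + (-4 + 2)*(l*l**2) = -5 - 2*l**3)
y(z) = 33 (y(z) = 4 + 29 = 33)
1/(y(Y(-8)) - 365008) = 1/(33 - 365008) = 1/(-364975) = -1/364975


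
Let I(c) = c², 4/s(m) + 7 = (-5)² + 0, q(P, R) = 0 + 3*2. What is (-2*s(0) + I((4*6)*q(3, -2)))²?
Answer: 34827024400/81 ≈ 4.2996e+8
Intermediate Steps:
q(P, R) = 6 (q(P, R) = 0 + 6 = 6)
s(m) = 2/9 (s(m) = 4/(-7 + ((-5)² + 0)) = 4/(-7 + (25 + 0)) = 4/(-7 + 25) = 4/18 = 4*(1/18) = 2/9)
(-2*s(0) + I((4*6)*q(3, -2)))² = (-2*2/9 + ((4*6)*6)²)² = (-4/9 + (24*6)²)² = (-4/9 + 144²)² = (-4/9 + 20736)² = (186620/9)² = 34827024400/81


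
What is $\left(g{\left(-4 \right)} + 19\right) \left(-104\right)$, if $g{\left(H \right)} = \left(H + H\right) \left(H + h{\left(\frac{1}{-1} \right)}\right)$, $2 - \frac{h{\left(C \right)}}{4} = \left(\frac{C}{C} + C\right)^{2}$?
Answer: $1352$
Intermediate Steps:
$h{\left(C \right)} = 8 - 4 \left(1 + C\right)^{2}$ ($h{\left(C \right)} = 8 - 4 \left(\frac{C}{C} + C\right)^{2} = 8 - 4 \left(1 + C\right)^{2}$)
$g{\left(H \right)} = 2 H \left(8 + H\right)$ ($g{\left(H \right)} = \left(H + H\right) \left(H + \left(8 - 4 \left(1 + \frac{1}{-1}\right)^{2}\right)\right) = 2 H \left(H + \left(8 - 4 \left(1 - 1\right)^{2}\right)\right) = 2 H \left(H + \left(8 - 4 \cdot 0^{2}\right)\right) = 2 H \left(H + \left(8 - 0\right)\right) = 2 H \left(H + \left(8 + 0\right)\right) = 2 H \left(H + 8\right) = 2 H \left(8 + H\right)$)
$\left(g{\left(-4 \right)} + 19\right) \left(-104\right) = \left(2 \left(-4\right) \left(8 - 4\right) + 19\right) \left(-104\right) = \left(2 \left(-4\right) 4 + 19\right) \left(-104\right) = \left(-32 + 19\right) \left(-104\right) = \left(-13\right) \left(-104\right) = 1352$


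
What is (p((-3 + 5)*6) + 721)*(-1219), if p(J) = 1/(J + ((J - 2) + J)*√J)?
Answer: -414839109/472 - 13409*√3/1416 ≈ -8.7891e+5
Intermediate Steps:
p(J) = 1/(J + √J*(-2 + 2*J)) (p(J) = 1/(J + ((-2 + J) + J)*√J) = 1/(J + (-2 + 2*J)*√J) = 1/(J + √J*(-2 + 2*J)))
(p((-3 + 5)*6) + 721)*(-1219) = (1/((-3 + 5)*6 - 2*√6*√(-3 + 5) + 2*((-3 + 5)*6)^(3/2)) + 721)*(-1219) = (1/(2*6 - 2*2*√3 + 2*(2*6)^(3/2)) + 721)*(-1219) = (1/(12 - 4*√3 + 2*12^(3/2)) + 721)*(-1219) = (1/(12 - 4*√3 + 2*(24*√3)) + 721)*(-1219) = (1/(12 - 4*√3 + 48*√3) + 721)*(-1219) = (1/(12 + 44*√3) + 721)*(-1219) = (721 + 1/(12 + 44*√3))*(-1219) = -878899 - 1219/(12 + 44*√3)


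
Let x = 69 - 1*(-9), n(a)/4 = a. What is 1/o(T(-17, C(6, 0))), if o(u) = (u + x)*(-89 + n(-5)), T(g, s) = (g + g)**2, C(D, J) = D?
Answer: -1/134506 ≈ -7.4346e-6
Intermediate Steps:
n(a) = 4*a
x = 78 (x = 69 + 9 = 78)
T(g, s) = 4*g**2 (T(g, s) = (2*g)**2 = 4*g**2)
o(u) = -8502 - 109*u (o(u) = (u + 78)*(-89 + 4*(-5)) = (78 + u)*(-89 - 20) = (78 + u)*(-109) = -8502 - 109*u)
1/o(T(-17, C(6, 0))) = 1/(-8502 - 436*(-17)**2) = 1/(-8502 - 436*289) = 1/(-8502 - 109*1156) = 1/(-8502 - 126004) = 1/(-134506) = -1/134506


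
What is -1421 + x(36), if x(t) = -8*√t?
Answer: -1469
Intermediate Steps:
-1421 + x(36) = -1421 - 8*√36 = -1421 - 8*6 = -1421 - 48 = -1469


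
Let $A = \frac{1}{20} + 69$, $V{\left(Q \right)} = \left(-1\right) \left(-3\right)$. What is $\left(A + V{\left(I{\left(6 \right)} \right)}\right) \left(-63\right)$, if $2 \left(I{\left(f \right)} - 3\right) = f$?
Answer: $- \frac{90783}{20} \approx -4539.1$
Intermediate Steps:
$I{\left(f \right)} = 3 + \frac{f}{2}$
$V{\left(Q \right)} = 3$
$A = \frac{1381}{20}$ ($A = \frac{1}{20} + 69 = \frac{1381}{20} \approx 69.05$)
$\left(A + V{\left(I{\left(6 \right)} \right)}\right) \left(-63\right) = \left(\frac{1381}{20} + 3\right) \left(-63\right) = \frac{1441}{20} \left(-63\right) = - \frac{90783}{20}$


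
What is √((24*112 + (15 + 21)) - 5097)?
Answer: I*√2373 ≈ 48.713*I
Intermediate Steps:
√((24*112 + (15 + 21)) - 5097) = √((2688 + 36) - 5097) = √(2724 - 5097) = √(-2373) = I*√2373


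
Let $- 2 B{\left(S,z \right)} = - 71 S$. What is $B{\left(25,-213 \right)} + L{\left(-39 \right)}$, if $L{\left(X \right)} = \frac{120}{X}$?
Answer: $\frac{22995}{26} \approx 884.42$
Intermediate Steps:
$B{\left(S,z \right)} = \frac{71 S}{2}$ ($B{\left(S,z \right)} = - \frac{\left(-71\right) S}{2} = \frac{71 S}{2}$)
$B{\left(25,-213 \right)} + L{\left(-39 \right)} = \frac{71}{2} \cdot 25 + \frac{120}{-39} = \frac{1775}{2} + 120 \left(- \frac{1}{39}\right) = \frac{1775}{2} - \frac{40}{13} = \frac{22995}{26}$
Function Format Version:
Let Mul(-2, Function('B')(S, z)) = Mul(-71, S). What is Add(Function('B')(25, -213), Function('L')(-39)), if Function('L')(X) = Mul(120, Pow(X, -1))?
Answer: Rational(22995, 26) ≈ 884.42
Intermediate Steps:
Function('B')(S, z) = Mul(Rational(71, 2), S) (Function('B')(S, z) = Mul(Rational(-1, 2), Mul(-71, S)) = Mul(Rational(71, 2), S))
Add(Function('B')(25, -213), Function('L')(-39)) = Add(Mul(Rational(71, 2), 25), Mul(120, Pow(-39, -1))) = Add(Rational(1775, 2), Mul(120, Rational(-1, 39))) = Add(Rational(1775, 2), Rational(-40, 13)) = Rational(22995, 26)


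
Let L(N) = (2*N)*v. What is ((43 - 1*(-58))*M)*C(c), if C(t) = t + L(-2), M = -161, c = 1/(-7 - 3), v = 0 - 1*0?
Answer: 16261/10 ≈ 1626.1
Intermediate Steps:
v = 0 (v = 0 + 0 = 0)
c = -⅒ (c = 1/(-10) = -⅒ ≈ -0.10000)
L(N) = 0 (L(N) = (2*N)*0 = 0)
C(t) = t (C(t) = t + 0 = t)
((43 - 1*(-58))*M)*C(c) = ((43 - 1*(-58))*(-161))*(-⅒) = ((43 + 58)*(-161))*(-⅒) = (101*(-161))*(-⅒) = -16261*(-⅒) = 16261/10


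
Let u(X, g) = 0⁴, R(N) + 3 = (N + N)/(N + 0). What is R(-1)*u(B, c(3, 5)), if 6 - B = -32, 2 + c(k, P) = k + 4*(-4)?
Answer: 0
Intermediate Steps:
R(N) = -1 (R(N) = -3 + (N + N)/(N + 0) = -3 + (2*N)/N = -3 + 2 = -1)
c(k, P) = -18 + k (c(k, P) = -2 + (k + 4*(-4)) = -2 + (k - 16) = -2 + (-16 + k) = -18 + k)
B = 38 (B = 6 - 1*(-32) = 6 + 32 = 38)
u(X, g) = 0
R(-1)*u(B, c(3, 5)) = -1*0 = 0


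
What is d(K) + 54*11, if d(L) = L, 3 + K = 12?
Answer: 603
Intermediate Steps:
K = 9 (K = -3 + 12 = 9)
d(K) + 54*11 = 9 + 54*11 = 9 + 594 = 603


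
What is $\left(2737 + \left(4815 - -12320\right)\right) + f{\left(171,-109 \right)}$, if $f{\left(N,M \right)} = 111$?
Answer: $19983$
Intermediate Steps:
$\left(2737 + \left(4815 - -12320\right)\right) + f{\left(171,-109 \right)} = \left(2737 + \left(4815 - -12320\right)\right) + 111 = \left(2737 + \left(4815 + 12320\right)\right) + 111 = \left(2737 + 17135\right) + 111 = 19872 + 111 = 19983$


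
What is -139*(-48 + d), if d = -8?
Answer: 7784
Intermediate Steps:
-139*(-48 + d) = -139*(-48 - 8) = -139*(-56) = 7784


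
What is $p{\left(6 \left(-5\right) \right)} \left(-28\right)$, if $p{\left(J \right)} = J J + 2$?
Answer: $-25256$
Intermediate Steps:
$p{\left(J \right)} = 2 + J^{2}$ ($p{\left(J \right)} = J^{2} + 2 = 2 + J^{2}$)
$p{\left(6 \left(-5\right) \right)} \left(-28\right) = \left(2 + \left(6 \left(-5\right)\right)^{2}\right) \left(-28\right) = \left(2 + \left(-30\right)^{2}\right) \left(-28\right) = \left(2 + 900\right) \left(-28\right) = 902 \left(-28\right) = -25256$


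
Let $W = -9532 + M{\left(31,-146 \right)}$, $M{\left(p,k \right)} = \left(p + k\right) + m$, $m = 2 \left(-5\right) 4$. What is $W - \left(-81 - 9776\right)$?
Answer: $170$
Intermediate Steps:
$m = -40$ ($m = \left(-10\right) 4 = -40$)
$M{\left(p,k \right)} = -40 + k + p$ ($M{\left(p,k \right)} = \left(p + k\right) - 40 = \left(k + p\right) - 40 = -40 + k + p$)
$W = -9687$ ($W = -9532 - 155 = -9687$)
$W - \left(-81 - 9776\right) = -9687 - \left(-81 - 9776\right) = -9687 - -9857 = -9687 + 9857 = 170$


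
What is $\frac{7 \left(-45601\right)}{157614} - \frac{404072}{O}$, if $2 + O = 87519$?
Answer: $- \frac{91623443227}{13793904438} \approx -6.6423$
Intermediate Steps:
$O = 87517$ ($O = -2 + 87519 = 87517$)
$\frac{7 \left(-45601\right)}{157614} - \frac{404072}{O} = \frac{7 \left(-45601\right)}{157614} - \frac{404072}{87517} = \left(-319207\right) \frac{1}{157614} - \frac{404072}{87517} = - \frac{319207}{157614} - \frac{404072}{87517} = - \frac{91623443227}{13793904438}$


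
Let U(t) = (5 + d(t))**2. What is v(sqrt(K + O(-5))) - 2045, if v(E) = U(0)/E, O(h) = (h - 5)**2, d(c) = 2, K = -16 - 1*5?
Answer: -2045 + 49*sqrt(79)/79 ≈ -2039.5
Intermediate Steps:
K = -21 (K = -16 - 5 = -21)
U(t) = 49 (U(t) = (5 + 2)**2 = 7**2 = 49)
O(h) = (-5 + h)**2
v(E) = 49/E
v(sqrt(K + O(-5))) - 2045 = 49/(sqrt(-21 + (-5 - 5)**2)) - 2045 = 49/(sqrt(-21 + (-10)**2)) - 2045 = 49/(sqrt(-21 + 100)) - 2045 = 49/(sqrt(79)) - 2045 = 49*(sqrt(79)/79) - 2045 = 49*sqrt(79)/79 - 2045 = -2045 + 49*sqrt(79)/79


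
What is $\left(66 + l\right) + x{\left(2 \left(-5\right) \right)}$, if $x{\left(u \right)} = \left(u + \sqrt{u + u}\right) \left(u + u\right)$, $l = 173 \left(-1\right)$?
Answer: $93 - 40 i \sqrt{5} \approx 93.0 - 89.443 i$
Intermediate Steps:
$l = -173$
$x{\left(u \right)} = 2 u \left(u + \sqrt{2} \sqrt{u}\right)$ ($x{\left(u \right)} = \left(u + \sqrt{2 u}\right) 2 u = \left(u + \sqrt{2} \sqrt{u}\right) 2 u = 2 u \left(u + \sqrt{2} \sqrt{u}\right)$)
$\left(66 + l\right) + x{\left(2 \left(-5\right) \right)} = \left(66 - 173\right) + \left(2 \left(2 \left(-5\right)\right)^{2} + 2 \sqrt{2} \left(2 \left(-5\right)\right)^{\frac{3}{2}}\right) = -107 + \left(2 \left(-10\right)^{2} + 2 \sqrt{2} \left(-10\right)^{\frac{3}{2}}\right) = -107 + \left(2 \cdot 100 + 2 \sqrt{2} \left(- 10 i \sqrt{10}\right)\right) = -107 + \left(200 - 40 i \sqrt{5}\right) = 93 - 40 i \sqrt{5}$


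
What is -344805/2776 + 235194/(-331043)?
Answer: -114798180159/918975368 ≈ -124.92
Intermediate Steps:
-344805/2776 + 235194/(-331043) = -344805*1/2776 + 235194*(-1/331043) = -344805/2776 - 235194/331043 = -114798180159/918975368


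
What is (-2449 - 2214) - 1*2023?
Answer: -6686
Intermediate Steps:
(-2449 - 2214) - 1*2023 = -4663 - 2023 = -6686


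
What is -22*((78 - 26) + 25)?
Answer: -1694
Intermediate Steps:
-22*((78 - 26) + 25) = -22*(52 + 25) = -22*77 = -1694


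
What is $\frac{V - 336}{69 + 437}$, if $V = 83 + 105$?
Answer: $- \frac{74}{253} \approx -0.29249$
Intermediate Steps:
$V = 188$
$\frac{V - 336}{69 + 437} = \frac{188 - 336}{69 + 437} = - \frac{148}{506} = \left(-148\right) \frac{1}{506} = - \frac{74}{253}$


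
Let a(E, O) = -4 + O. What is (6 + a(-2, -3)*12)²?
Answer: 6084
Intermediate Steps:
(6 + a(-2, -3)*12)² = (6 + (-4 - 3)*12)² = (6 - 7*12)² = (6 - 84)² = (-78)² = 6084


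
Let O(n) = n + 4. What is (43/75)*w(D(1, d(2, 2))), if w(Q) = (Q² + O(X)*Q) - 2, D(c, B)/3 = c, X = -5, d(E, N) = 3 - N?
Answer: 172/75 ≈ 2.2933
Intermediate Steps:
D(c, B) = 3*c
O(n) = 4 + n
w(Q) = -2 + Q² - Q (w(Q) = (Q² + (4 - 5)*Q) - 2 = (Q² - Q) - 2 = -2 + Q² - Q)
(43/75)*w(D(1, d(2, 2))) = (43/75)*(-2 + (3*1)² - 3) = ((1/75)*43)*(-2 + 3² - 1*3) = 43*(-2 + 9 - 3)/75 = (43/75)*4 = 172/75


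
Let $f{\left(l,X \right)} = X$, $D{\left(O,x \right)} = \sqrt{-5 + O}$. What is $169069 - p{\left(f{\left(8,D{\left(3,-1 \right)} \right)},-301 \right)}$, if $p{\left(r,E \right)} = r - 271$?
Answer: $169340 - i \sqrt{2} \approx 1.6934 \cdot 10^{5} - 1.4142 i$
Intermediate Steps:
$p{\left(r,E \right)} = -271 + r$
$169069 - p{\left(f{\left(8,D{\left(3,-1 \right)} \right)},-301 \right)} = 169069 - \left(-271 + \sqrt{-5 + 3}\right) = 169069 - \left(-271 + \sqrt{-2}\right) = 169069 - \left(-271 + i \sqrt{2}\right) = 169069 + \left(271 - i \sqrt{2}\right) = 169340 - i \sqrt{2}$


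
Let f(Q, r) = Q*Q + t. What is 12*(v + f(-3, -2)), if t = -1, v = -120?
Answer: -1344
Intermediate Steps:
f(Q, r) = -1 + Q² (f(Q, r) = Q*Q - 1 = Q² - 1 = -1 + Q²)
12*(v + f(-3, -2)) = 12*(-120 + (-1 + (-3)²)) = 12*(-120 + (-1 + 9)) = 12*(-120 + 8) = 12*(-112) = -1344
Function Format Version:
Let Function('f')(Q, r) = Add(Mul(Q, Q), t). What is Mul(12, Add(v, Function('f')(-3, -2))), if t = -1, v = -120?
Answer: -1344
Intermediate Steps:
Function('f')(Q, r) = Add(-1, Pow(Q, 2)) (Function('f')(Q, r) = Add(Mul(Q, Q), -1) = Add(Pow(Q, 2), -1) = Add(-1, Pow(Q, 2)))
Mul(12, Add(v, Function('f')(-3, -2))) = Mul(12, Add(-120, Add(-1, Pow(-3, 2)))) = Mul(12, Add(-120, Add(-1, 9))) = Mul(12, Add(-120, 8)) = Mul(12, -112) = -1344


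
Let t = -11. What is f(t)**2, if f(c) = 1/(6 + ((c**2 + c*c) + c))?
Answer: 1/56169 ≈ 1.7803e-5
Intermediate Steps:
f(c) = 1/(6 + c + 2*c**2) (f(c) = 1/(6 + ((c**2 + c**2) + c)) = 1/(6 + (2*c**2 + c)) = 1/(6 + (c + 2*c**2)) = 1/(6 + c + 2*c**2))
f(t)**2 = (1/(6 - 11 + 2*(-11)**2))**2 = (1/(6 - 11 + 2*121))**2 = (1/(6 - 11 + 242))**2 = (1/237)**2 = 1/56169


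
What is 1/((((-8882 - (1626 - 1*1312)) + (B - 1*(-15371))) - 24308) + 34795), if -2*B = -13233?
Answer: 2/46557 ≈ 4.2958e-5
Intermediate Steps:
B = 13233/2 (B = -½*(-13233) = 13233/2 ≈ 6616.5)
1/((((-8882 - (1626 - 1*1312)) + (B - 1*(-15371))) - 24308) + 34795) = 1/((((-8882 - (1626 - 1*1312)) + (13233/2 - 1*(-15371))) - 24308) + 34795) = 1/((((-8882 - (1626 - 1312)) + (13233/2 + 15371)) - 24308) + 34795) = 1/((((-8882 - 1*314) + 43975/2) - 24308) + 34795) = 1/((((-8882 - 314) + 43975/2) - 24308) + 34795) = 1/(((-9196 + 43975/2) - 24308) + 34795) = 1/((25583/2 - 24308) + 34795) = 1/(-23033/2 + 34795) = 1/(46557/2) = 2/46557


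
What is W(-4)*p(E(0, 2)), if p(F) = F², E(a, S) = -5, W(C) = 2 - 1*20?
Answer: -450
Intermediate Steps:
W(C) = -18 (W(C) = 2 - 20 = -18)
W(-4)*p(E(0, 2)) = -18*(-5)² = -18*25 = -450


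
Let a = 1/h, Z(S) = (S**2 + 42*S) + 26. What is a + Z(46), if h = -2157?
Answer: 8787617/2157 ≈ 4074.0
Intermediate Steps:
Z(S) = 26 + S**2 + 42*S
a = -1/2157 (a = 1/(-2157) = -1/2157 ≈ -0.00046361)
a + Z(46) = -1/2157 + (26 + 46**2 + 42*46) = -1/2157 + (26 + 2116 + 1932) = -1/2157 + 4074 = 8787617/2157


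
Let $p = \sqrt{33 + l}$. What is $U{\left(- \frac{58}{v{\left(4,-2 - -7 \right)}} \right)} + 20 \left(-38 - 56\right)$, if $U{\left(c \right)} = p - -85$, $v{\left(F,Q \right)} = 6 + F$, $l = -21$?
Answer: $-1795 + 2 \sqrt{3} \approx -1791.5$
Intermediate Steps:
$p = 2 \sqrt{3}$ ($p = \sqrt{33 - 21} = \sqrt{12} = 2 \sqrt{3} \approx 3.4641$)
$U{\left(c \right)} = 85 + 2 \sqrt{3}$ ($U{\left(c \right)} = 2 \sqrt{3} - -85 = 2 \sqrt{3} + 85 = 85 + 2 \sqrt{3}$)
$U{\left(- \frac{58}{v{\left(4,-2 - -7 \right)}} \right)} + 20 \left(-38 - 56\right) = \left(85 + 2 \sqrt{3}\right) + 20 \left(-38 - 56\right) = \left(85 + 2 \sqrt{3}\right) + 20 \left(-94\right) = \left(85 + 2 \sqrt{3}\right) - 1880 = -1795 + 2 \sqrt{3}$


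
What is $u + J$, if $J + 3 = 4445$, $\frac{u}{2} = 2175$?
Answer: $8792$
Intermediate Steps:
$u = 4350$ ($u = 2 \cdot 2175 = 4350$)
$J = 4442$ ($J = -3 + 4445 = 4442$)
$u + J = 4350 + 4442 = 8792$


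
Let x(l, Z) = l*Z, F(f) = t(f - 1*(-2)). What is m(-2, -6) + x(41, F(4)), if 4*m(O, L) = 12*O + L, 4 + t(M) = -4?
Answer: -671/2 ≈ -335.50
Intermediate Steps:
t(M) = -8 (t(M) = -4 - 4 = -8)
F(f) = -8
m(O, L) = 3*O + L/4 (m(O, L) = (12*O + L)/4 = (L + 12*O)/4 = 3*O + L/4)
x(l, Z) = Z*l
m(-2, -6) + x(41, F(4)) = (3*(-2) + (1/4)*(-6)) - 8*41 = (-6 - 3/2) - 328 = -15/2 - 328 = -671/2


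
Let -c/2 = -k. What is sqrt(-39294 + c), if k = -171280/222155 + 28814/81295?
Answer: I*sqrt(512666919919326157471290)/3612018145 ≈ 198.23*I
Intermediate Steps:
k = -1504606686/3612018145 (k = -171280*1/222155 + 28814*(1/81295) = -34256/44431 + 28814/81295 = -1504606686/3612018145 ≈ -0.41656)
c = -3009213372/3612018145 (c = -(-2)*(-1504606686)/3612018145 = -2*1504606686/3612018145 = -3009213372/3612018145 ≈ -0.83311)
sqrt(-39294 + c) = sqrt(-39294 - 3009213372/3612018145) = sqrt(-141933650203002/3612018145) = I*sqrt(512666919919326157471290)/3612018145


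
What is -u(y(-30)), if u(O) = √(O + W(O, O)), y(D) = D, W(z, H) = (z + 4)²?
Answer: -√646 ≈ -25.417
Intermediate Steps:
W(z, H) = (4 + z)²
u(O) = √(O + (4 + O)²)
-u(y(-30)) = -√(-30 + (4 - 30)²) = -√(-30 + (-26)²) = -√(-30 + 676) = -√646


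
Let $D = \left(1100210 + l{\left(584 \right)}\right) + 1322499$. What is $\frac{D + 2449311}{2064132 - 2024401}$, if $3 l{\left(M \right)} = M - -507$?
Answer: $\frac{14617151}{119193} \approx 122.63$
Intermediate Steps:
$l{\left(M \right)} = 169 + \frac{M}{3}$ ($l{\left(M \right)} = \frac{M - -507}{3} = \frac{M + 507}{3} = \frac{507 + M}{3} = 169 + \frac{M}{3}$)
$D = \frac{7269218}{3}$ ($D = \left(1100210 + \left(169 + \frac{1}{3} \cdot 584\right)\right) + 1322499 = \left(1100210 + \left(169 + \frac{584}{3}\right)\right) + 1322499 = \left(1100210 + \frac{1091}{3}\right) + 1322499 = \frac{3301721}{3} + 1322499 = \frac{7269218}{3} \approx 2.4231 \cdot 10^{6}$)
$\frac{D + 2449311}{2064132 - 2024401} = \frac{\frac{7269218}{3} + 2449311}{2064132 - 2024401} = \frac{14617151}{3 \cdot 39731} = \frac{14617151}{3} \cdot \frac{1}{39731} = \frac{14617151}{119193}$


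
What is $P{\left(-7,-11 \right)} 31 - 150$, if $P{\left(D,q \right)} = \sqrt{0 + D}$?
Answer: $-150 + 31 i \sqrt{7} \approx -150.0 + 82.018 i$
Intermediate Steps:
$P{\left(D,q \right)} = \sqrt{D}$
$P{\left(-7,-11 \right)} 31 - 150 = \sqrt{-7} \cdot 31 - 150 = i \sqrt{7} \cdot 31 - 150 = 31 i \sqrt{7} - 150 = -150 + 31 i \sqrt{7}$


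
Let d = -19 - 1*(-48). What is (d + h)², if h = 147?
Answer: 30976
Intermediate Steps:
d = 29 (d = -19 + 48 = 29)
(d + h)² = (29 + 147)² = 176² = 30976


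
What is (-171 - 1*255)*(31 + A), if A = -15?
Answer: -6816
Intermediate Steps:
(-171 - 1*255)*(31 + A) = (-171 - 1*255)*(31 - 15) = (-171 - 255)*16 = -426*16 = -6816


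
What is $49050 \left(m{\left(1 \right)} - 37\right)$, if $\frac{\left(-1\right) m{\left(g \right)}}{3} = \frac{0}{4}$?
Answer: $-1814850$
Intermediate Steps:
$m{\left(g \right)} = 0$ ($m{\left(g \right)} = - 3 \cdot \frac{0}{4} = - 3 \cdot 0 \cdot \frac{1}{4} = \left(-3\right) 0 = 0$)
$49050 \left(m{\left(1 \right)} - 37\right) = 49050 \left(0 - 37\right) = 49050 \left(-37\right) = -1814850$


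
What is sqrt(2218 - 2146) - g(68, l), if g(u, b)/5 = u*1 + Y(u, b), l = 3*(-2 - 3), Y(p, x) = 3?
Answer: -355 + 6*sqrt(2) ≈ -346.51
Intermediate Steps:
l = -15 (l = 3*(-5) = -15)
g(u, b) = 15 + 5*u (g(u, b) = 5*(u*1 + 3) = 5*(u + 3) = 5*(3 + u) = 15 + 5*u)
sqrt(2218 - 2146) - g(68, l) = sqrt(2218 - 2146) - (15 + 5*68) = sqrt(72) - (15 + 340) = 6*sqrt(2) - 1*355 = 6*sqrt(2) - 355 = -355 + 6*sqrt(2)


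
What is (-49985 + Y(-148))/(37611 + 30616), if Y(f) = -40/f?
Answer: -1849435/2524399 ≈ -0.73262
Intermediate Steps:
(-49985 + Y(-148))/(37611 + 30616) = (-49985 - 40/(-148))/(37611 + 30616) = (-49985 - 40*(-1/148))/68227 = (-49985 + 10/37)*(1/68227) = -1849435/37*1/68227 = -1849435/2524399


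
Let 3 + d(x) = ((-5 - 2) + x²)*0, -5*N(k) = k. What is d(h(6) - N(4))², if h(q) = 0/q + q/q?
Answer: 9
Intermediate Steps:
h(q) = 1 (h(q) = 0 + 1 = 1)
N(k) = -k/5
d(x) = -3 (d(x) = -3 + ((-5 - 2) + x²)*0 = -3 + (-7 + x²)*0 = -3 + 0 = -3)
d(h(6) - N(4))² = (-3)² = 9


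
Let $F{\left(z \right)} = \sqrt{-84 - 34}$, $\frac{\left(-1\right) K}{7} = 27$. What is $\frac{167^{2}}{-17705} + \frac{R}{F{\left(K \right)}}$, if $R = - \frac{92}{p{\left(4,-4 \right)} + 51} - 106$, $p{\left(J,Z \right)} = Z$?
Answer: $- \frac{27889}{17705} + \frac{43 i \sqrt{118}}{47} \approx -1.5752 + 9.9383 i$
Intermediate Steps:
$K = -189$ ($K = \left(-7\right) 27 = -189$)
$F{\left(z \right)} = i \sqrt{118}$ ($F{\left(z \right)} = \sqrt{-118} = i \sqrt{118}$)
$R = - \frac{5074}{47}$ ($R = - \frac{92}{-4 + 51} - 106 = - \frac{92}{47} - 106 = - \frac{5074}{47} \approx -107.96$)
$\frac{167^{2}}{-17705} + \frac{R}{F{\left(K \right)}} = \frac{167^{2}}{-17705} - \frac{5074}{47 i \sqrt{118}} = 27889 \left(- \frac{1}{17705}\right) - \frac{5074 \left(- \frac{i \sqrt{118}}{118}\right)}{47} = - \frac{27889}{17705} + \frac{43 i \sqrt{118}}{47}$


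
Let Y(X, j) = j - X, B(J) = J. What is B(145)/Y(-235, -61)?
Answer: ⅚ ≈ 0.83333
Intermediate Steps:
B(145)/Y(-235, -61) = 145/(-61 - 1*(-235)) = 145/(-61 + 235) = 145/174 = 145*(1/174) = ⅚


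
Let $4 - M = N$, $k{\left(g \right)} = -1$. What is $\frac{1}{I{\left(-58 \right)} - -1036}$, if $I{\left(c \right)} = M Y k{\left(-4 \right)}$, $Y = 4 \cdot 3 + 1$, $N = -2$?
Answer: $\frac{1}{958} \approx 0.0010438$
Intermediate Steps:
$Y = 13$ ($Y = 12 + 1 = 13$)
$M = 6$ ($M = 4 - -2 = 4 + 2 = 6$)
$I{\left(c \right)} = -78$ ($I{\left(c \right)} = 6 \cdot 13 \left(-1\right) = 78 \left(-1\right) = -78$)
$\frac{1}{I{\left(-58 \right)} - -1036} = \frac{1}{-78 - -1036} = \frac{1}{-78 + \left(-1165 + 2201\right)} = \frac{1}{-78 + 1036} = \frac{1}{958}$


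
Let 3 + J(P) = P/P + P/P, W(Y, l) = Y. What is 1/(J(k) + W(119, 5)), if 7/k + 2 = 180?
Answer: 1/118 ≈ 0.0084746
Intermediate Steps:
k = 7/178 (k = 7/(-2 + 180) = 7/178 ≈ 0.039326)
J(P) = -1 (J(P) = -3 + (P/P + P/P) = -3 + (1 + 1) = -3 + 2 = -1)
1/(J(k) + W(119, 5)) = 1/(-1 + 119) = 1/118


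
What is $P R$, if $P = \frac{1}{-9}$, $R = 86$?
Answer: $- \frac{86}{9} \approx -9.5556$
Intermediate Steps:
$P = - \frac{1}{9} \approx -0.11111$
$P R = \left(- \frac{1}{9}\right) 86 = - \frac{86}{9}$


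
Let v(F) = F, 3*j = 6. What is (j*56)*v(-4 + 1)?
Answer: -336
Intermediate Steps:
j = 2 (j = (1/3)*6 = 2)
(j*56)*v(-4 + 1) = (2*56)*(-4 + 1) = 112*(-3) = -336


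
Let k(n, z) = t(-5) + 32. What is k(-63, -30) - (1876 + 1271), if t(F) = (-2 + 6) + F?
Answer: -3116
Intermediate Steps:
t(F) = 4 + F
k(n, z) = 31 (k(n, z) = (4 - 5) + 32 = -1 + 32 = 31)
k(-63, -30) - (1876 + 1271) = 31 - (1876 + 1271) = 31 - 1*3147 = 31 - 3147 = -3116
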